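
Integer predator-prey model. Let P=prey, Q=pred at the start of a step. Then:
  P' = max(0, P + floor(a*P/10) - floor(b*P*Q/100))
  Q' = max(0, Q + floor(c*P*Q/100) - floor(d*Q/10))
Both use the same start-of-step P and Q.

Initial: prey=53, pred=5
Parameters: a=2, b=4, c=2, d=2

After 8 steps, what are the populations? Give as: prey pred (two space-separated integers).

Step 1: prey: 53+10-10=53; pred: 5+5-1=9
Step 2: prey: 53+10-19=44; pred: 9+9-1=17
Step 3: prey: 44+8-29=23; pred: 17+14-3=28
Step 4: prey: 23+4-25=2; pred: 28+12-5=35
Step 5: prey: 2+0-2=0; pred: 35+1-7=29
Step 6: prey: 0+0-0=0; pred: 29+0-5=24
Step 7: prey: 0+0-0=0; pred: 24+0-4=20
Step 8: prey: 0+0-0=0; pred: 20+0-4=16

Answer: 0 16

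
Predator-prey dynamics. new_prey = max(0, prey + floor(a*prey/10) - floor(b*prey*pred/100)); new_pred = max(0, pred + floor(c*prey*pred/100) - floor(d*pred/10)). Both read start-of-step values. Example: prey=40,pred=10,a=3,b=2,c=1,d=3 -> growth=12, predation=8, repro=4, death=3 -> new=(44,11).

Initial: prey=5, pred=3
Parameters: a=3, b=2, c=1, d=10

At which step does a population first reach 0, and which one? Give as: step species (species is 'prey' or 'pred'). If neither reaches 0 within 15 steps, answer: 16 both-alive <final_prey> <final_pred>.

Step 1: prey: 5+1-0=6; pred: 3+0-3=0
First extinction: pred at step 1

Answer: 1 pred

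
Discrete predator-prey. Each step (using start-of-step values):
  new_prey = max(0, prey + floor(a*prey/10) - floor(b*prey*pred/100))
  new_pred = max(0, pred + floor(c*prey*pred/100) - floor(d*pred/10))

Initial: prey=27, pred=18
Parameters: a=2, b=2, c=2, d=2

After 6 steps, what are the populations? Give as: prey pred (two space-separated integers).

Answer: 2 27

Derivation:
Step 1: prey: 27+5-9=23; pred: 18+9-3=24
Step 2: prey: 23+4-11=16; pred: 24+11-4=31
Step 3: prey: 16+3-9=10; pred: 31+9-6=34
Step 4: prey: 10+2-6=6; pred: 34+6-6=34
Step 5: prey: 6+1-4=3; pred: 34+4-6=32
Step 6: prey: 3+0-1=2; pred: 32+1-6=27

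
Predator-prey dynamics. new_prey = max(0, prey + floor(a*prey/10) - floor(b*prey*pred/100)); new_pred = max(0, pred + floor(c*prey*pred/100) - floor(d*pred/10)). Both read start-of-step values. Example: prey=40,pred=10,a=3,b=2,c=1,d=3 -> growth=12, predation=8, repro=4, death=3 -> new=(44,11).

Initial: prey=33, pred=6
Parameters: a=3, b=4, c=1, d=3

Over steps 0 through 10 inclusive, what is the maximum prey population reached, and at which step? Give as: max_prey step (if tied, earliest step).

Step 1: prey: 33+9-7=35; pred: 6+1-1=6
Step 2: prey: 35+10-8=37; pred: 6+2-1=7
Step 3: prey: 37+11-10=38; pred: 7+2-2=7
Step 4: prey: 38+11-10=39; pred: 7+2-2=7
Step 5: prey: 39+11-10=40; pred: 7+2-2=7
Step 6: prey: 40+12-11=41; pred: 7+2-2=7
Step 7: prey: 41+12-11=42; pred: 7+2-2=7
Step 8: prey: 42+12-11=43; pred: 7+2-2=7
Step 9: prey: 43+12-12=43; pred: 7+3-2=8
Step 10: prey: 43+12-13=42; pred: 8+3-2=9
Max prey = 43 at step 8

Answer: 43 8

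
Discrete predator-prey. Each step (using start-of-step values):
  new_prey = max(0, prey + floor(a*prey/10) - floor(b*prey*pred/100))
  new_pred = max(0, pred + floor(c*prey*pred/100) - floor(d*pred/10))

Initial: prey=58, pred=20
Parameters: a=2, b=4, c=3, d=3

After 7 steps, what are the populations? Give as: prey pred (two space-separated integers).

Step 1: prey: 58+11-46=23; pred: 20+34-6=48
Step 2: prey: 23+4-44=0; pred: 48+33-14=67
Step 3: prey: 0+0-0=0; pred: 67+0-20=47
Step 4: prey: 0+0-0=0; pred: 47+0-14=33
Step 5: prey: 0+0-0=0; pred: 33+0-9=24
Step 6: prey: 0+0-0=0; pred: 24+0-7=17
Step 7: prey: 0+0-0=0; pred: 17+0-5=12

Answer: 0 12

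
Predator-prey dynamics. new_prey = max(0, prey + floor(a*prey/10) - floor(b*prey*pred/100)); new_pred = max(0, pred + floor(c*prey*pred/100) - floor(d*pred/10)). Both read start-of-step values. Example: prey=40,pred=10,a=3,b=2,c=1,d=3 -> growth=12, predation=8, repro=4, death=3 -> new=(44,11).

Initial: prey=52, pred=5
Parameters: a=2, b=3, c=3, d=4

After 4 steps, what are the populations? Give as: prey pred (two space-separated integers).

Answer: 0 67

Derivation:
Step 1: prey: 52+10-7=55; pred: 5+7-2=10
Step 2: prey: 55+11-16=50; pred: 10+16-4=22
Step 3: prey: 50+10-33=27; pred: 22+33-8=47
Step 4: prey: 27+5-38=0; pred: 47+38-18=67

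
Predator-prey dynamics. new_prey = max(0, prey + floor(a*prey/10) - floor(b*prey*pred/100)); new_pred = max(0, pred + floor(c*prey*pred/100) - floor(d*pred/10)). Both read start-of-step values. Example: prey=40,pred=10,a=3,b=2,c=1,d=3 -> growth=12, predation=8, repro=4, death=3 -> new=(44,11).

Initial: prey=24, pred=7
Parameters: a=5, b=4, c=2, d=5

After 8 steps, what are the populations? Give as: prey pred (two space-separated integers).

Step 1: prey: 24+12-6=30; pred: 7+3-3=7
Step 2: prey: 30+15-8=37; pred: 7+4-3=8
Step 3: prey: 37+18-11=44; pred: 8+5-4=9
Step 4: prey: 44+22-15=51; pred: 9+7-4=12
Step 5: prey: 51+25-24=52; pred: 12+12-6=18
Step 6: prey: 52+26-37=41; pred: 18+18-9=27
Step 7: prey: 41+20-44=17; pred: 27+22-13=36
Step 8: prey: 17+8-24=1; pred: 36+12-18=30

Answer: 1 30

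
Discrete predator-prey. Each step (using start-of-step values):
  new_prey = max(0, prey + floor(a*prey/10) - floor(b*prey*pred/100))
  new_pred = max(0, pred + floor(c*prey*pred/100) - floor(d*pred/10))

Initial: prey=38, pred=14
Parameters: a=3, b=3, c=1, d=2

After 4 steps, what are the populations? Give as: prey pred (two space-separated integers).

Step 1: prey: 38+11-15=34; pred: 14+5-2=17
Step 2: prey: 34+10-17=27; pred: 17+5-3=19
Step 3: prey: 27+8-15=20; pred: 19+5-3=21
Step 4: prey: 20+6-12=14; pred: 21+4-4=21

Answer: 14 21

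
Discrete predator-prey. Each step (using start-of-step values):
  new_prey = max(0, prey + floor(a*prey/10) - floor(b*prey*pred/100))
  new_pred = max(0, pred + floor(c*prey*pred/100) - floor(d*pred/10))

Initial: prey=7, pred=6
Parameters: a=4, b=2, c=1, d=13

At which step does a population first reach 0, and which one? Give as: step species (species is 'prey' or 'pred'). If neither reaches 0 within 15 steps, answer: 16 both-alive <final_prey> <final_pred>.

Step 1: prey: 7+2-0=9; pred: 6+0-7=0
First extinction: pred at step 1

Answer: 1 pred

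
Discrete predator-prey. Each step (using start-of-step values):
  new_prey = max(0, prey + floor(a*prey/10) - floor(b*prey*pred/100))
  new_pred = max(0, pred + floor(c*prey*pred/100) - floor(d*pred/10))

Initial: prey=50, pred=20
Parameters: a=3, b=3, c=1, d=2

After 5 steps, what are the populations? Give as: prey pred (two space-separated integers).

Step 1: prey: 50+15-30=35; pred: 20+10-4=26
Step 2: prey: 35+10-27=18; pred: 26+9-5=30
Step 3: prey: 18+5-16=7; pred: 30+5-6=29
Step 4: prey: 7+2-6=3; pred: 29+2-5=26
Step 5: prey: 3+0-2=1; pred: 26+0-5=21

Answer: 1 21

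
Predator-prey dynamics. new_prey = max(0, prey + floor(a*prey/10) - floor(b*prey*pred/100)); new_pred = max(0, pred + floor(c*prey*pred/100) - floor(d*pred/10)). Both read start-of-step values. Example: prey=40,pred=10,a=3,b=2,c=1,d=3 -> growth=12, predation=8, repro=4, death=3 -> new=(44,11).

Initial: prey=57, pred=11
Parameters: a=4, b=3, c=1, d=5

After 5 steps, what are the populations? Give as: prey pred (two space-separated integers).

Step 1: prey: 57+22-18=61; pred: 11+6-5=12
Step 2: prey: 61+24-21=64; pred: 12+7-6=13
Step 3: prey: 64+25-24=65; pred: 13+8-6=15
Step 4: prey: 65+26-29=62; pred: 15+9-7=17
Step 5: prey: 62+24-31=55; pred: 17+10-8=19

Answer: 55 19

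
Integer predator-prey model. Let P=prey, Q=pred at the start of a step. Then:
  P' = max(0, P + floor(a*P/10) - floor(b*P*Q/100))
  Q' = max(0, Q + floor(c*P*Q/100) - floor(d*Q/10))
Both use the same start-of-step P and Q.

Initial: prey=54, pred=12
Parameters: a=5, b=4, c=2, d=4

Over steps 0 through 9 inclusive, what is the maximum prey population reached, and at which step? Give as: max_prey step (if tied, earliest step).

Answer: 56 1

Derivation:
Step 1: prey: 54+27-25=56; pred: 12+12-4=20
Step 2: prey: 56+28-44=40; pred: 20+22-8=34
Step 3: prey: 40+20-54=6; pred: 34+27-13=48
Step 4: prey: 6+3-11=0; pred: 48+5-19=34
Step 5: prey: 0+0-0=0; pred: 34+0-13=21
Step 6: prey: 0+0-0=0; pred: 21+0-8=13
Step 7: prey: 0+0-0=0; pred: 13+0-5=8
Step 8: prey: 0+0-0=0; pred: 8+0-3=5
Step 9: prey: 0+0-0=0; pred: 5+0-2=3
Max prey = 56 at step 1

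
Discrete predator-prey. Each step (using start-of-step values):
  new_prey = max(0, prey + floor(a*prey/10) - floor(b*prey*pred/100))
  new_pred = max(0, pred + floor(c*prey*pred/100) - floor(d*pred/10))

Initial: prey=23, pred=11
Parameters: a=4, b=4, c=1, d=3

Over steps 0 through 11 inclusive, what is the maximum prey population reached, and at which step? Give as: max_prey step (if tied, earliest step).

Answer: 55 10

Derivation:
Step 1: prey: 23+9-10=22; pred: 11+2-3=10
Step 2: prey: 22+8-8=22; pred: 10+2-3=9
Step 3: prey: 22+8-7=23; pred: 9+1-2=8
Step 4: prey: 23+9-7=25; pred: 8+1-2=7
Step 5: prey: 25+10-7=28; pred: 7+1-2=6
Step 6: prey: 28+11-6=33; pred: 6+1-1=6
Step 7: prey: 33+13-7=39; pred: 6+1-1=6
Step 8: prey: 39+15-9=45; pred: 6+2-1=7
Step 9: prey: 45+18-12=51; pred: 7+3-2=8
Step 10: prey: 51+20-16=55; pred: 8+4-2=10
Step 11: prey: 55+22-22=55; pred: 10+5-3=12
Max prey = 55 at step 10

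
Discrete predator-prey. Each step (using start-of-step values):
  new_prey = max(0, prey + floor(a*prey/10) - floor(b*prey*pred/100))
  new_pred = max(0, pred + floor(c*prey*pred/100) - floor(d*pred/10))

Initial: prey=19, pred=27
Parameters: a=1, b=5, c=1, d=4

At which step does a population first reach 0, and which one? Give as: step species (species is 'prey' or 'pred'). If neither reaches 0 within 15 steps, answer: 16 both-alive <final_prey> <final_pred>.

Answer: 1 prey

Derivation:
Step 1: prey: 19+1-25=0; pred: 27+5-10=22
First extinction: prey at step 1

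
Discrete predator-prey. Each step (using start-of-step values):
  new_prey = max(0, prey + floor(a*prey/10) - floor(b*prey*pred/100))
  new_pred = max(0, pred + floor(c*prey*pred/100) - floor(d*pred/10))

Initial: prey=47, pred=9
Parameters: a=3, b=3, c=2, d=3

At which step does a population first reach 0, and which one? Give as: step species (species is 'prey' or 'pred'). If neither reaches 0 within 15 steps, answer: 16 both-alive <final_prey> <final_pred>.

Answer: 5 prey

Derivation:
Step 1: prey: 47+14-12=49; pred: 9+8-2=15
Step 2: prey: 49+14-22=41; pred: 15+14-4=25
Step 3: prey: 41+12-30=23; pred: 25+20-7=38
Step 4: prey: 23+6-26=3; pred: 38+17-11=44
Step 5: prey: 3+0-3=0; pred: 44+2-13=33
First extinction: prey at step 5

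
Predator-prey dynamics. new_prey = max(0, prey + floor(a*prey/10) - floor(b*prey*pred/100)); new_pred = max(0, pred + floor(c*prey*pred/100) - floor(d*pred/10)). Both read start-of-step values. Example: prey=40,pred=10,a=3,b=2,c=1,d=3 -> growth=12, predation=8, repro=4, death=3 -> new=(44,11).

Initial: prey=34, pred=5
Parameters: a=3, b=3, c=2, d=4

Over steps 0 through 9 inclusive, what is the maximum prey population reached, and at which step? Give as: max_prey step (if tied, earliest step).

Answer: 45 3

Derivation:
Step 1: prey: 34+10-5=39; pred: 5+3-2=6
Step 2: prey: 39+11-7=43; pred: 6+4-2=8
Step 3: prey: 43+12-10=45; pred: 8+6-3=11
Step 4: prey: 45+13-14=44; pred: 11+9-4=16
Step 5: prey: 44+13-21=36; pred: 16+14-6=24
Step 6: prey: 36+10-25=21; pred: 24+17-9=32
Step 7: prey: 21+6-20=7; pred: 32+13-12=33
Step 8: prey: 7+2-6=3; pred: 33+4-13=24
Step 9: prey: 3+0-2=1; pred: 24+1-9=16
Max prey = 45 at step 3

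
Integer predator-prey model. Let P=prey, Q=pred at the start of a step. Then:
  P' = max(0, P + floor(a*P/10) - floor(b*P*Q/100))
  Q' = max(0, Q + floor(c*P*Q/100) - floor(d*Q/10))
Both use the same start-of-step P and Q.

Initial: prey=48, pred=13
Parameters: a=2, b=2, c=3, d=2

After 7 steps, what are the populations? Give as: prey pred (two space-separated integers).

Answer: 0 44

Derivation:
Step 1: prey: 48+9-12=45; pred: 13+18-2=29
Step 2: prey: 45+9-26=28; pred: 29+39-5=63
Step 3: prey: 28+5-35=0; pred: 63+52-12=103
Step 4: prey: 0+0-0=0; pred: 103+0-20=83
Step 5: prey: 0+0-0=0; pred: 83+0-16=67
Step 6: prey: 0+0-0=0; pred: 67+0-13=54
Step 7: prey: 0+0-0=0; pred: 54+0-10=44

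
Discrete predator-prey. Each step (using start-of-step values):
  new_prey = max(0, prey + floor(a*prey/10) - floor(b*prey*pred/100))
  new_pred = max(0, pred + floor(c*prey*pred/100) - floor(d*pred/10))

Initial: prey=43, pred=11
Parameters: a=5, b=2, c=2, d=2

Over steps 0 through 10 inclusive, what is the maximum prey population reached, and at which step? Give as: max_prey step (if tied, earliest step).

Step 1: prey: 43+21-9=55; pred: 11+9-2=18
Step 2: prey: 55+27-19=63; pred: 18+19-3=34
Step 3: prey: 63+31-42=52; pred: 34+42-6=70
Step 4: prey: 52+26-72=6; pred: 70+72-14=128
Step 5: prey: 6+3-15=0; pred: 128+15-25=118
Step 6: prey: 0+0-0=0; pred: 118+0-23=95
Step 7: prey: 0+0-0=0; pred: 95+0-19=76
Step 8: prey: 0+0-0=0; pred: 76+0-15=61
Step 9: prey: 0+0-0=0; pred: 61+0-12=49
Step 10: prey: 0+0-0=0; pred: 49+0-9=40
Max prey = 63 at step 2

Answer: 63 2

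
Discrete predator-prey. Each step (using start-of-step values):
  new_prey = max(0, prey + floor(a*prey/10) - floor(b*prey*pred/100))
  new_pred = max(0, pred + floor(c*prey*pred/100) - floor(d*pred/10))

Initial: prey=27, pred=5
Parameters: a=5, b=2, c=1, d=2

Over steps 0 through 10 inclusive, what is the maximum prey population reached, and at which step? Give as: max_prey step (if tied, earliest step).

Answer: 161 6

Derivation:
Step 1: prey: 27+13-2=38; pred: 5+1-1=5
Step 2: prey: 38+19-3=54; pred: 5+1-1=5
Step 3: prey: 54+27-5=76; pred: 5+2-1=6
Step 4: prey: 76+38-9=105; pred: 6+4-1=9
Step 5: prey: 105+52-18=139; pred: 9+9-1=17
Step 6: prey: 139+69-47=161; pred: 17+23-3=37
Step 7: prey: 161+80-119=122; pred: 37+59-7=89
Step 8: prey: 122+61-217=0; pred: 89+108-17=180
Step 9: prey: 0+0-0=0; pred: 180+0-36=144
Step 10: prey: 0+0-0=0; pred: 144+0-28=116
Max prey = 161 at step 6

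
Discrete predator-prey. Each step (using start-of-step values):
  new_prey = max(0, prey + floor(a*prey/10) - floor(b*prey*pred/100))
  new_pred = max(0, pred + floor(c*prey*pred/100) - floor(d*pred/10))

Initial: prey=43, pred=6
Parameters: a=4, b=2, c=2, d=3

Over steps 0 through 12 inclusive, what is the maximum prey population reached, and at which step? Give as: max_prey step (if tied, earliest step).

Step 1: prey: 43+17-5=55; pred: 6+5-1=10
Step 2: prey: 55+22-11=66; pred: 10+11-3=18
Step 3: prey: 66+26-23=69; pred: 18+23-5=36
Step 4: prey: 69+27-49=47; pred: 36+49-10=75
Step 5: prey: 47+18-70=0; pred: 75+70-22=123
Step 6: prey: 0+0-0=0; pred: 123+0-36=87
Step 7: prey: 0+0-0=0; pred: 87+0-26=61
Step 8: prey: 0+0-0=0; pred: 61+0-18=43
Step 9: prey: 0+0-0=0; pred: 43+0-12=31
Step 10: prey: 0+0-0=0; pred: 31+0-9=22
Step 11: prey: 0+0-0=0; pred: 22+0-6=16
Step 12: prey: 0+0-0=0; pred: 16+0-4=12
Max prey = 69 at step 3

Answer: 69 3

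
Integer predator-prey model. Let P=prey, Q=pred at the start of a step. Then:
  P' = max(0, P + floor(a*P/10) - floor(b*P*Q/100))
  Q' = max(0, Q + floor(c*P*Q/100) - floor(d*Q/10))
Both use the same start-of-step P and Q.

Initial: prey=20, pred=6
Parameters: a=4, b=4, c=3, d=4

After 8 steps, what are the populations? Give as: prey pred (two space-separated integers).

Answer: 2 12

Derivation:
Step 1: prey: 20+8-4=24; pred: 6+3-2=7
Step 2: prey: 24+9-6=27; pred: 7+5-2=10
Step 3: prey: 27+10-10=27; pred: 10+8-4=14
Step 4: prey: 27+10-15=22; pred: 14+11-5=20
Step 5: prey: 22+8-17=13; pred: 20+13-8=25
Step 6: prey: 13+5-13=5; pred: 25+9-10=24
Step 7: prey: 5+2-4=3; pred: 24+3-9=18
Step 8: prey: 3+1-2=2; pred: 18+1-7=12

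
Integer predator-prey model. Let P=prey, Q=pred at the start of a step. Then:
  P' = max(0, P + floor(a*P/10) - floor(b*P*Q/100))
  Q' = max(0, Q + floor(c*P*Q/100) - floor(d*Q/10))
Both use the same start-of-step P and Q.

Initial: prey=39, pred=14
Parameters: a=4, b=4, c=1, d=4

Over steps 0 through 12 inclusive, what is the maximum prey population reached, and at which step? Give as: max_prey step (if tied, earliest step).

Step 1: prey: 39+15-21=33; pred: 14+5-5=14
Step 2: prey: 33+13-18=28; pred: 14+4-5=13
Step 3: prey: 28+11-14=25; pred: 13+3-5=11
Step 4: prey: 25+10-11=24; pred: 11+2-4=9
Step 5: prey: 24+9-8=25; pred: 9+2-3=8
Step 6: prey: 25+10-8=27; pred: 8+2-3=7
Step 7: prey: 27+10-7=30; pred: 7+1-2=6
Step 8: prey: 30+12-7=35; pred: 6+1-2=5
Step 9: prey: 35+14-7=42; pred: 5+1-2=4
Step 10: prey: 42+16-6=52; pred: 4+1-1=4
Step 11: prey: 52+20-8=64; pred: 4+2-1=5
Step 12: prey: 64+25-12=77; pred: 5+3-2=6
Max prey = 77 at step 12

Answer: 77 12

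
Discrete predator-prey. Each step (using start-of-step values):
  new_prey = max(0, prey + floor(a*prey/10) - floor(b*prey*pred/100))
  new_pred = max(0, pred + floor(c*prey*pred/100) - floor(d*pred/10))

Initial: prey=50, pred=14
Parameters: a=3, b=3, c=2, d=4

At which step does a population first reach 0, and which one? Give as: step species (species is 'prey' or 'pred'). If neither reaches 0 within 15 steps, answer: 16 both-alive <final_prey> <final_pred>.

Step 1: prey: 50+15-21=44; pred: 14+14-5=23
Step 2: prey: 44+13-30=27; pred: 23+20-9=34
Step 3: prey: 27+8-27=8; pred: 34+18-13=39
Step 4: prey: 8+2-9=1; pred: 39+6-15=30
Step 5: prey: 1+0-0=1; pred: 30+0-12=18
Step 6: prey: 1+0-0=1; pred: 18+0-7=11
Step 7: prey: 1+0-0=1; pred: 11+0-4=7
Step 8: prey: 1+0-0=1; pred: 7+0-2=5
Step 9: prey: 1+0-0=1; pred: 5+0-2=3
Step 10: prey: 1+0-0=1; pred: 3+0-1=2
Step 11: prey: 1+0-0=1; pred: 2+0-0=2
Steps 12-15: state stable at prey=1, pred=2 (no change)
No extinction within 15 steps

Answer: 16 both-alive 1 2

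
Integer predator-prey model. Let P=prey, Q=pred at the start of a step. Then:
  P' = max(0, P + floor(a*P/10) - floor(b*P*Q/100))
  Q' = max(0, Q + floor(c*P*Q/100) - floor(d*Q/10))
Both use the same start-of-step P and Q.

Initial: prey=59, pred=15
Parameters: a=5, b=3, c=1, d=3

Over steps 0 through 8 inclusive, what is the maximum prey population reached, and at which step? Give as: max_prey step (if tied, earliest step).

Answer: 62 1

Derivation:
Step 1: prey: 59+29-26=62; pred: 15+8-4=19
Step 2: prey: 62+31-35=58; pred: 19+11-5=25
Step 3: prey: 58+29-43=44; pred: 25+14-7=32
Step 4: prey: 44+22-42=24; pred: 32+14-9=37
Step 5: prey: 24+12-26=10; pred: 37+8-11=34
Step 6: prey: 10+5-10=5; pred: 34+3-10=27
Step 7: prey: 5+2-4=3; pred: 27+1-8=20
Step 8: prey: 3+1-1=3; pred: 20+0-6=14
Max prey = 62 at step 1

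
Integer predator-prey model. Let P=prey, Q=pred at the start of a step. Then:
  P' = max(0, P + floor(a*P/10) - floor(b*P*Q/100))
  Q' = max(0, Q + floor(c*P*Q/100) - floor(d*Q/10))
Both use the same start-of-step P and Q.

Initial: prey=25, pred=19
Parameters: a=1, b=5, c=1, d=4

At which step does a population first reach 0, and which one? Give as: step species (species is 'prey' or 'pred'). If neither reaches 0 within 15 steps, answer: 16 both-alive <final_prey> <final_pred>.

Step 1: prey: 25+2-23=4; pred: 19+4-7=16
Step 2: prey: 4+0-3=1; pred: 16+0-6=10
Step 3: prey: 1+0-0=1; pred: 10+0-4=6
Step 4: prey: 1+0-0=1; pred: 6+0-2=4
Step 5: prey: 1+0-0=1; pred: 4+0-1=3
Step 6: prey: 1+0-0=1; pred: 3+0-1=2
Step 7: prey: 1+0-0=1; pred: 2+0-0=2
Steps 8-15: state stable at prey=1, pred=2 (no change)
No extinction within 15 steps

Answer: 16 both-alive 1 2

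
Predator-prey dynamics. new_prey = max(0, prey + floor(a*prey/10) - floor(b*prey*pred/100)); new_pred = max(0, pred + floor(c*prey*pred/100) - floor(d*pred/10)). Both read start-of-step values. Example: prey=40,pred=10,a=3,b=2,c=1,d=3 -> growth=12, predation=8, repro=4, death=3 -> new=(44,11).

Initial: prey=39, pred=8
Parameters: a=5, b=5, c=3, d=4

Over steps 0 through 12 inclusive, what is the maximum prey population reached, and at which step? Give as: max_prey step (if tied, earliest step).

Answer: 43 1

Derivation:
Step 1: prey: 39+19-15=43; pred: 8+9-3=14
Step 2: prey: 43+21-30=34; pred: 14+18-5=27
Step 3: prey: 34+17-45=6; pred: 27+27-10=44
Step 4: prey: 6+3-13=0; pred: 44+7-17=34
Step 5: prey: 0+0-0=0; pred: 34+0-13=21
Step 6: prey: 0+0-0=0; pred: 21+0-8=13
Step 7: prey: 0+0-0=0; pred: 13+0-5=8
Step 8: prey: 0+0-0=0; pred: 8+0-3=5
Step 9: prey: 0+0-0=0; pred: 5+0-2=3
Step 10: prey: 0+0-0=0; pred: 3+0-1=2
Step 11: prey: 0+0-0=0; pred: 2+0-0=2
Step 12: prey: 0+0-0=0; pred: 2+0-0=2
Max prey = 43 at step 1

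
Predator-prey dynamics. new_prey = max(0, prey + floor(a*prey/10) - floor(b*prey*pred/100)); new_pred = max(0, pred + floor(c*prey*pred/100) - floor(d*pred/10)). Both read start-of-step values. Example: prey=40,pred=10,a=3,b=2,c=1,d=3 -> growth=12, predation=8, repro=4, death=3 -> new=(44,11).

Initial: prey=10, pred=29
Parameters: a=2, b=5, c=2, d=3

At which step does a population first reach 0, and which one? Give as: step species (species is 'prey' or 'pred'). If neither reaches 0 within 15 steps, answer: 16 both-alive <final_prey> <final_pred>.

Answer: 1 prey

Derivation:
Step 1: prey: 10+2-14=0; pred: 29+5-8=26
First extinction: prey at step 1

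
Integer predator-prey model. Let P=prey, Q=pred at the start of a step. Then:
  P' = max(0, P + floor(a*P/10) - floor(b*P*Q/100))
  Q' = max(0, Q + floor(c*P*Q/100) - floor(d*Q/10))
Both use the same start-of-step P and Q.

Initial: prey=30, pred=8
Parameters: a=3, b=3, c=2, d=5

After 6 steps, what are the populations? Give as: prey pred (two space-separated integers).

Step 1: prey: 30+9-7=32; pred: 8+4-4=8
Step 2: prey: 32+9-7=34; pred: 8+5-4=9
Step 3: prey: 34+10-9=35; pred: 9+6-4=11
Step 4: prey: 35+10-11=34; pred: 11+7-5=13
Step 5: prey: 34+10-13=31; pred: 13+8-6=15
Step 6: prey: 31+9-13=27; pred: 15+9-7=17

Answer: 27 17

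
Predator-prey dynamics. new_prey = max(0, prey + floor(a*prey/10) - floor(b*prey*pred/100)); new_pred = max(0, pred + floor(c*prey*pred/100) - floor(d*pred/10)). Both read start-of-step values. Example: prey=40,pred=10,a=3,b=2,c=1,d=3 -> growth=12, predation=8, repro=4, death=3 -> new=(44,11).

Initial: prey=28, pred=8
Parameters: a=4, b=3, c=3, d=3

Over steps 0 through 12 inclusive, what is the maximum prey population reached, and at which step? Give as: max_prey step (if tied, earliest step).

Step 1: prey: 28+11-6=33; pred: 8+6-2=12
Step 2: prey: 33+13-11=35; pred: 12+11-3=20
Step 3: prey: 35+14-21=28; pred: 20+21-6=35
Step 4: prey: 28+11-29=10; pred: 35+29-10=54
Step 5: prey: 10+4-16=0; pred: 54+16-16=54
Step 6: prey: 0+0-0=0; pred: 54+0-16=38
Step 7: prey: 0+0-0=0; pred: 38+0-11=27
Step 8: prey: 0+0-0=0; pred: 27+0-8=19
Step 9: prey: 0+0-0=0; pred: 19+0-5=14
Step 10: prey: 0+0-0=0; pred: 14+0-4=10
Step 11: prey: 0+0-0=0; pred: 10+0-3=7
Step 12: prey: 0+0-0=0; pred: 7+0-2=5
Max prey = 35 at step 2

Answer: 35 2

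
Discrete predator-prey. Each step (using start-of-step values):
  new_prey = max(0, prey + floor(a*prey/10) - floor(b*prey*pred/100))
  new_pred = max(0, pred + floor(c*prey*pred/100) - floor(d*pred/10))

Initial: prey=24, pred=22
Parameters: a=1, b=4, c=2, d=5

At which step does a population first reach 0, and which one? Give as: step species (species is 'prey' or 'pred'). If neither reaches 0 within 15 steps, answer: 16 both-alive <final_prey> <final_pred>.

Answer: 16 both-alive 1 1

Derivation:
Step 1: prey: 24+2-21=5; pred: 22+10-11=21
Step 2: prey: 5+0-4=1; pred: 21+2-10=13
Step 3: prey: 1+0-0=1; pred: 13+0-6=7
Step 4: prey: 1+0-0=1; pred: 7+0-3=4
Step 5: prey: 1+0-0=1; pred: 4+0-2=2
Step 6: prey: 1+0-0=1; pred: 2+0-1=1
Step 7: prey: 1+0-0=1; pred: 1+0-0=1
Steps 8-15: state stable at prey=1, pred=1 (no change)
No extinction within 15 steps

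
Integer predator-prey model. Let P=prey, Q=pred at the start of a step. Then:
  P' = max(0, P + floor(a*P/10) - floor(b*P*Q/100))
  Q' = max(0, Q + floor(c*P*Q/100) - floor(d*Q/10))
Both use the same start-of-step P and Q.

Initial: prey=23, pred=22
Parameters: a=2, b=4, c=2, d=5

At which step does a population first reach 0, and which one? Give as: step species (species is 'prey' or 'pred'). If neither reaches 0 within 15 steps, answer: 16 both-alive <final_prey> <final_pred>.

Step 1: prey: 23+4-20=7; pred: 22+10-11=21
Step 2: prey: 7+1-5=3; pred: 21+2-10=13
Step 3: prey: 3+0-1=2; pred: 13+0-6=7
Step 4: prey: 2+0-0=2; pred: 7+0-3=4
Step 5: prey: 2+0-0=2; pred: 4+0-2=2
Step 6: prey: 2+0-0=2; pred: 2+0-1=1
Step 7: prey: 2+0-0=2; pred: 1+0-0=1
Steps 8-15: state stable at prey=2, pred=1 (no change)
No extinction within 15 steps

Answer: 16 both-alive 2 1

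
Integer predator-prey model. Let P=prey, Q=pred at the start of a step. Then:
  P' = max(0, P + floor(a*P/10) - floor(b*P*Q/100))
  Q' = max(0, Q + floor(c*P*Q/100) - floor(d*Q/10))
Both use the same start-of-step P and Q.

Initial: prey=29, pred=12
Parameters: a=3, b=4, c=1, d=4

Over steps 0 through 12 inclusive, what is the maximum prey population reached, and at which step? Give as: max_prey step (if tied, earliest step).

Answer: 74 12

Derivation:
Step 1: prey: 29+8-13=24; pred: 12+3-4=11
Step 2: prey: 24+7-10=21; pred: 11+2-4=9
Step 3: prey: 21+6-7=20; pred: 9+1-3=7
Step 4: prey: 20+6-5=21; pred: 7+1-2=6
Step 5: prey: 21+6-5=22; pred: 6+1-2=5
Step 6: prey: 22+6-4=24; pred: 5+1-2=4
Step 7: prey: 24+7-3=28; pred: 4+0-1=3
Step 8: prey: 28+8-3=33; pred: 3+0-1=2
Step 9: prey: 33+9-2=40; pred: 2+0-0=2
Step 10: prey: 40+12-3=49; pred: 2+0-0=2
Step 11: prey: 49+14-3=60; pred: 2+0-0=2
Step 12: prey: 60+18-4=74; pred: 2+1-0=3
Max prey = 74 at step 12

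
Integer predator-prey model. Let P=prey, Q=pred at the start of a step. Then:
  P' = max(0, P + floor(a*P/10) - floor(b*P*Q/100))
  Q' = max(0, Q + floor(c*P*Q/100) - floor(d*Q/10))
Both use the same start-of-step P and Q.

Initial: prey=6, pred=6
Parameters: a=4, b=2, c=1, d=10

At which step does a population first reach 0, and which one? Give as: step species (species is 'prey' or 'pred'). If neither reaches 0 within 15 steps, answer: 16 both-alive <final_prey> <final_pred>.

Step 1: prey: 6+2-0=8; pred: 6+0-6=0
First extinction: pred at step 1

Answer: 1 pred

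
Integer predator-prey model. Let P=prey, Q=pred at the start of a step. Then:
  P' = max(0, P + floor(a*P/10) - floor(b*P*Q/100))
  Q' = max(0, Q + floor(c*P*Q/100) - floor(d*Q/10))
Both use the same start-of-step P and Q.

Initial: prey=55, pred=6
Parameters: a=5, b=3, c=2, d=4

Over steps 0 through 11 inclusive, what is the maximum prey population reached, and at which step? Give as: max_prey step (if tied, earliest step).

Step 1: prey: 55+27-9=73; pred: 6+6-2=10
Step 2: prey: 73+36-21=88; pred: 10+14-4=20
Step 3: prey: 88+44-52=80; pred: 20+35-8=47
Step 4: prey: 80+40-112=8; pred: 47+75-18=104
Step 5: prey: 8+4-24=0; pred: 104+16-41=79
Step 6: prey: 0+0-0=0; pred: 79+0-31=48
Step 7: prey: 0+0-0=0; pred: 48+0-19=29
Step 8: prey: 0+0-0=0; pred: 29+0-11=18
Step 9: prey: 0+0-0=0; pred: 18+0-7=11
Step 10: prey: 0+0-0=0; pred: 11+0-4=7
Step 11: prey: 0+0-0=0; pred: 7+0-2=5
Max prey = 88 at step 2

Answer: 88 2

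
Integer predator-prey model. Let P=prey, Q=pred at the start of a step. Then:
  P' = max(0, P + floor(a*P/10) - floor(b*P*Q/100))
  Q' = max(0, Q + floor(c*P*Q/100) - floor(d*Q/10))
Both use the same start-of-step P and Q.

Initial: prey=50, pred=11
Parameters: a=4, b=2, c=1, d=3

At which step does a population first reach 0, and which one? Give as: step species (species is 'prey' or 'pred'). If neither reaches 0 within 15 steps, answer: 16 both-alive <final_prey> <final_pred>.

Step 1: prey: 50+20-11=59; pred: 11+5-3=13
Step 2: prey: 59+23-15=67; pred: 13+7-3=17
Step 3: prey: 67+26-22=71; pred: 17+11-5=23
Step 4: prey: 71+28-32=67; pred: 23+16-6=33
Step 5: prey: 67+26-44=49; pred: 33+22-9=46
Step 6: prey: 49+19-45=23; pred: 46+22-13=55
Step 7: prey: 23+9-25=7; pred: 55+12-16=51
Step 8: prey: 7+2-7=2; pred: 51+3-15=39
Step 9: prey: 2+0-1=1; pred: 39+0-11=28
Step 10: prey: 1+0-0=1; pred: 28+0-8=20
Step 11: prey: 1+0-0=1; pred: 20+0-6=14
Step 12: prey: 1+0-0=1; pred: 14+0-4=10
Step 13: prey: 1+0-0=1; pred: 10+0-3=7
Step 14: prey: 1+0-0=1; pred: 7+0-2=5
Step 15: prey: 1+0-0=1; pred: 5+0-1=4
No extinction within 15 steps

Answer: 16 both-alive 1 4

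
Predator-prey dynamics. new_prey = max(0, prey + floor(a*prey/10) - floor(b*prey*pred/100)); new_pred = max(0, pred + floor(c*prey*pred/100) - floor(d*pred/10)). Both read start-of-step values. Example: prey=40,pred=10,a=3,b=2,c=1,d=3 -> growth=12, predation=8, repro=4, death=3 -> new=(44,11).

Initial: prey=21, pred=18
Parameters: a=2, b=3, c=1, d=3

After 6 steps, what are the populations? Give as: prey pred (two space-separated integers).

Answer: 7 5

Derivation:
Step 1: prey: 21+4-11=14; pred: 18+3-5=16
Step 2: prey: 14+2-6=10; pred: 16+2-4=14
Step 3: prey: 10+2-4=8; pred: 14+1-4=11
Step 4: prey: 8+1-2=7; pred: 11+0-3=8
Step 5: prey: 7+1-1=7; pred: 8+0-2=6
Step 6: prey: 7+1-1=7; pred: 6+0-1=5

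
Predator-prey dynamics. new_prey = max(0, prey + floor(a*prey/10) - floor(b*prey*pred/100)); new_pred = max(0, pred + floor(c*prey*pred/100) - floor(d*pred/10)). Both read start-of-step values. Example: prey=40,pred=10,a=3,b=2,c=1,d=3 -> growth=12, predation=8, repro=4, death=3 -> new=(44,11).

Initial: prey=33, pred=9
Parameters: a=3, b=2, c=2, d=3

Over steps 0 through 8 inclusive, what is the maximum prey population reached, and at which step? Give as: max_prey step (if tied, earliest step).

Step 1: prey: 33+9-5=37; pred: 9+5-2=12
Step 2: prey: 37+11-8=40; pred: 12+8-3=17
Step 3: prey: 40+12-13=39; pred: 17+13-5=25
Step 4: prey: 39+11-19=31; pred: 25+19-7=37
Step 5: prey: 31+9-22=18; pred: 37+22-11=48
Step 6: prey: 18+5-17=6; pred: 48+17-14=51
Step 7: prey: 6+1-6=1; pred: 51+6-15=42
Step 8: prey: 1+0-0=1; pred: 42+0-12=30
Max prey = 40 at step 2

Answer: 40 2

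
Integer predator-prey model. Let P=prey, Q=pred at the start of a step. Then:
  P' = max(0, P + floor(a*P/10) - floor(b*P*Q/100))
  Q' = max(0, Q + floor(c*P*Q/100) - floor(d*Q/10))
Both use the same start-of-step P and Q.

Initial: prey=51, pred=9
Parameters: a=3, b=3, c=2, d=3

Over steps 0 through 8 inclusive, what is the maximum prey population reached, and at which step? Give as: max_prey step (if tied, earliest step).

Answer: 53 1

Derivation:
Step 1: prey: 51+15-13=53; pred: 9+9-2=16
Step 2: prey: 53+15-25=43; pred: 16+16-4=28
Step 3: prey: 43+12-36=19; pred: 28+24-8=44
Step 4: prey: 19+5-25=0; pred: 44+16-13=47
Step 5: prey: 0+0-0=0; pred: 47+0-14=33
Step 6: prey: 0+0-0=0; pred: 33+0-9=24
Step 7: prey: 0+0-0=0; pred: 24+0-7=17
Step 8: prey: 0+0-0=0; pred: 17+0-5=12
Max prey = 53 at step 1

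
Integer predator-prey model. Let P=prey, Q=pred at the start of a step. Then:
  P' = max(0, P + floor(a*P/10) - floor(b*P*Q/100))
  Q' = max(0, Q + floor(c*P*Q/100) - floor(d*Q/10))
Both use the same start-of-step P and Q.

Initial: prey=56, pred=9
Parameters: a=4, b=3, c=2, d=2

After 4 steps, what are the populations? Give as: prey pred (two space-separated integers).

Step 1: prey: 56+22-15=63; pred: 9+10-1=18
Step 2: prey: 63+25-34=54; pred: 18+22-3=37
Step 3: prey: 54+21-59=16; pred: 37+39-7=69
Step 4: prey: 16+6-33=0; pred: 69+22-13=78

Answer: 0 78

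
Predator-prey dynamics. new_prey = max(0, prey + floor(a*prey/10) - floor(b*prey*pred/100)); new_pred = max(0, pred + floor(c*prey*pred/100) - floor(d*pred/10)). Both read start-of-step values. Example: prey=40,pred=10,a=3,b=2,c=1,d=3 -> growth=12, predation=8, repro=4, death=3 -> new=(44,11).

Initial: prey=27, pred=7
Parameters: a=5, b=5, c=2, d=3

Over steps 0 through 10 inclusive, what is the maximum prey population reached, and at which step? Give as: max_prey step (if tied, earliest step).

Answer: 34 2

Derivation:
Step 1: prey: 27+13-9=31; pred: 7+3-2=8
Step 2: prey: 31+15-12=34; pred: 8+4-2=10
Step 3: prey: 34+17-17=34; pred: 10+6-3=13
Step 4: prey: 34+17-22=29; pred: 13+8-3=18
Step 5: prey: 29+14-26=17; pred: 18+10-5=23
Step 6: prey: 17+8-19=6; pred: 23+7-6=24
Step 7: prey: 6+3-7=2; pred: 24+2-7=19
Step 8: prey: 2+1-1=2; pred: 19+0-5=14
Step 9: prey: 2+1-1=2; pred: 14+0-4=10
Step 10: prey: 2+1-1=2; pred: 10+0-3=7
Max prey = 34 at step 2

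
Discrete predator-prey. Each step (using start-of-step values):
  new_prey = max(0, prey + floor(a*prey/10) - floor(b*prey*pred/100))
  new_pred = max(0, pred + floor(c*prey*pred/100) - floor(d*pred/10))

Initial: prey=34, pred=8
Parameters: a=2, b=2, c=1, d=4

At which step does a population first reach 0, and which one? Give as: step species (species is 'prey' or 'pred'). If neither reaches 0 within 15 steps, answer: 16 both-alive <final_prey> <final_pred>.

Step 1: prey: 34+6-5=35; pred: 8+2-3=7
Step 2: prey: 35+7-4=38; pred: 7+2-2=7
Step 3: prey: 38+7-5=40; pred: 7+2-2=7
Step 4: prey: 40+8-5=43; pred: 7+2-2=7
Step 5: prey: 43+8-6=45; pred: 7+3-2=8
Step 6: prey: 45+9-7=47; pred: 8+3-3=8
Step 7: prey: 47+9-7=49; pred: 8+3-3=8
Step 8: prey: 49+9-7=51; pred: 8+3-3=8
Step 9: prey: 51+10-8=53; pred: 8+4-3=9
Step 10: prey: 53+10-9=54; pred: 9+4-3=10
Step 11: prey: 54+10-10=54; pred: 10+5-4=11
Step 12: prey: 54+10-11=53; pred: 11+5-4=12
Step 13: prey: 53+10-12=51; pred: 12+6-4=14
Step 14: prey: 51+10-14=47; pred: 14+7-5=16
Step 15: prey: 47+9-15=41; pred: 16+7-6=17
No extinction within 15 steps

Answer: 16 both-alive 41 17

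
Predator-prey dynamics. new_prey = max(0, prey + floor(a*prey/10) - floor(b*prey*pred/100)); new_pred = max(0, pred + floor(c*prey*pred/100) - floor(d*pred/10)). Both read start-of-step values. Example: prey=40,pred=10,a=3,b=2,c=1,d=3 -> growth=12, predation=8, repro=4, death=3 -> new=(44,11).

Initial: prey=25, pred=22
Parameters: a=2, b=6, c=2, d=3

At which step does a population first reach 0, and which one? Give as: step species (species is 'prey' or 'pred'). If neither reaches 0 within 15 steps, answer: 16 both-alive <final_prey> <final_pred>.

Step 1: prey: 25+5-33=0; pred: 22+11-6=27
First extinction: prey at step 1

Answer: 1 prey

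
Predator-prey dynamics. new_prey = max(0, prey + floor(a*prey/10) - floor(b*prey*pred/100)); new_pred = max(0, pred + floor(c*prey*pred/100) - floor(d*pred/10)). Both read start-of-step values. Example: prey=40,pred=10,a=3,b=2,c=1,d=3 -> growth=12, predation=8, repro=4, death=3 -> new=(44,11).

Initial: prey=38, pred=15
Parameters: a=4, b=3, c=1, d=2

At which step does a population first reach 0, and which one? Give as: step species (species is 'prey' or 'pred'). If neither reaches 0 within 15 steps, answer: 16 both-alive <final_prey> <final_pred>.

Answer: 16 both-alive 13 5

Derivation:
Step 1: prey: 38+15-17=36; pred: 15+5-3=17
Step 2: prey: 36+14-18=32; pred: 17+6-3=20
Step 3: prey: 32+12-19=25; pred: 20+6-4=22
Step 4: prey: 25+10-16=19; pred: 22+5-4=23
Step 5: prey: 19+7-13=13; pred: 23+4-4=23
Step 6: prey: 13+5-8=10; pred: 23+2-4=21
Step 7: prey: 10+4-6=8; pred: 21+2-4=19
Step 8: prey: 8+3-4=7; pred: 19+1-3=17
Step 9: prey: 7+2-3=6; pred: 17+1-3=15
Step 10: prey: 6+2-2=6; pred: 15+0-3=12
Step 11: prey: 6+2-2=6; pred: 12+0-2=10
Step 12: prey: 6+2-1=7; pred: 10+0-2=8
Step 13: prey: 7+2-1=8; pred: 8+0-1=7
Step 14: prey: 8+3-1=10; pred: 7+0-1=6
Step 15: prey: 10+4-1=13; pred: 6+0-1=5
No extinction within 15 steps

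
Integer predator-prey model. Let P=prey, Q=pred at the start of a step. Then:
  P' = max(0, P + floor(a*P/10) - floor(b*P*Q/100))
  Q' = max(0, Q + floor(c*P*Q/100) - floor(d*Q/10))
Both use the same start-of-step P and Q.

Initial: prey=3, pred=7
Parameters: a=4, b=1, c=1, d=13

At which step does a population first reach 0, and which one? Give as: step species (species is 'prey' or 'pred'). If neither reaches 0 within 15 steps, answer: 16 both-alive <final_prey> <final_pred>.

Answer: 1 pred

Derivation:
Step 1: prey: 3+1-0=4; pred: 7+0-9=0
First extinction: pred at step 1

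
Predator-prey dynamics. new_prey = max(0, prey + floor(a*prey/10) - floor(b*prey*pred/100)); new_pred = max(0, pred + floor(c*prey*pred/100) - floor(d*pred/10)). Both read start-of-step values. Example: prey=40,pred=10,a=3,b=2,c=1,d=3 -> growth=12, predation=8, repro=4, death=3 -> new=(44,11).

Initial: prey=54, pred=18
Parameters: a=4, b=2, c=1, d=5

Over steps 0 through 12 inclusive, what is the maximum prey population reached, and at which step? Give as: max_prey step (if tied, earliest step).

Step 1: prey: 54+21-19=56; pred: 18+9-9=18
Step 2: prey: 56+22-20=58; pred: 18+10-9=19
Step 3: prey: 58+23-22=59; pred: 19+11-9=21
Step 4: prey: 59+23-24=58; pred: 21+12-10=23
Step 5: prey: 58+23-26=55; pred: 23+13-11=25
Step 6: prey: 55+22-27=50; pred: 25+13-12=26
Step 7: prey: 50+20-26=44; pred: 26+13-13=26
Step 8: prey: 44+17-22=39; pred: 26+11-13=24
Step 9: prey: 39+15-18=36; pred: 24+9-12=21
Step 10: prey: 36+14-15=35; pred: 21+7-10=18
Step 11: prey: 35+14-12=37; pred: 18+6-9=15
Step 12: prey: 37+14-11=40; pred: 15+5-7=13
Max prey = 59 at step 3

Answer: 59 3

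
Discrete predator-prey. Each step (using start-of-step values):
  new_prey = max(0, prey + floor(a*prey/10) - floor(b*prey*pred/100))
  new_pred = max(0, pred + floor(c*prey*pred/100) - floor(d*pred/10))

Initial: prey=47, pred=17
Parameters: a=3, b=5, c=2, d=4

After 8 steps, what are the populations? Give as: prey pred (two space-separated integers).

Step 1: prey: 47+14-39=22; pred: 17+15-6=26
Step 2: prey: 22+6-28=0; pred: 26+11-10=27
Step 3: prey: 0+0-0=0; pred: 27+0-10=17
Step 4: prey: 0+0-0=0; pred: 17+0-6=11
Step 5: prey: 0+0-0=0; pred: 11+0-4=7
Step 6: prey: 0+0-0=0; pred: 7+0-2=5
Step 7: prey: 0+0-0=0; pred: 5+0-2=3
Step 8: prey: 0+0-0=0; pred: 3+0-1=2

Answer: 0 2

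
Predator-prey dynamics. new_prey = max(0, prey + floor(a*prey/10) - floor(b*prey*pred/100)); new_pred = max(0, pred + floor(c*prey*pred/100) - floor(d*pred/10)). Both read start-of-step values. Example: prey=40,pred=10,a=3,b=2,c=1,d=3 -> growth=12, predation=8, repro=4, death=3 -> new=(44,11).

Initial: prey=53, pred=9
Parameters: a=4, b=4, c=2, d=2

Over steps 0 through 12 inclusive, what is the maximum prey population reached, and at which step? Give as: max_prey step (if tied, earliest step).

Step 1: prey: 53+21-19=55; pred: 9+9-1=17
Step 2: prey: 55+22-37=40; pred: 17+18-3=32
Step 3: prey: 40+16-51=5; pred: 32+25-6=51
Step 4: prey: 5+2-10=0; pred: 51+5-10=46
Step 5: prey: 0+0-0=0; pred: 46+0-9=37
Step 6: prey: 0+0-0=0; pred: 37+0-7=30
Step 7: prey: 0+0-0=0; pred: 30+0-6=24
Step 8: prey: 0+0-0=0; pred: 24+0-4=20
Step 9: prey: 0+0-0=0; pred: 20+0-4=16
Step 10: prey: 0+0-0=0; pred: 16+0-3=13
Step 11: prey: 0+0-0=0; pred: 13+0-2=11
Step 12: prey: 0+0-0=0; pred: 11+0-2=9
Max prey = 55 at step 1

Answer: 55 1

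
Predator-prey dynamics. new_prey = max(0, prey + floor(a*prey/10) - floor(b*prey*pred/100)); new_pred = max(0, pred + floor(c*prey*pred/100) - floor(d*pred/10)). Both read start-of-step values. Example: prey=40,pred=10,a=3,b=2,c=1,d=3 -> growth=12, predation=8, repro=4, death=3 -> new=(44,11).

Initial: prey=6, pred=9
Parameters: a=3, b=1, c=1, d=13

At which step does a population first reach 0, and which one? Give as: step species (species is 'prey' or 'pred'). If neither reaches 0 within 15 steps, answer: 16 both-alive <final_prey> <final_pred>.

Step 1: prey: 6+1-0=7; pred: 9+0-11=0
First extinction: pred at step 1

Answer: 1 pred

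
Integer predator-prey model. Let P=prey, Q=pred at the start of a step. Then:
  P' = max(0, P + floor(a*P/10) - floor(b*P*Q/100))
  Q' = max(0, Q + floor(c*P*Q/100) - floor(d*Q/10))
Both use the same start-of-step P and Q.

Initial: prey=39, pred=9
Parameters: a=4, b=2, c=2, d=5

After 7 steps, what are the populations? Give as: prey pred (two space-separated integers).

Step 1: prey: 39+15-7=47; pred: 9+7-4=12
Step 2: prey: 47+18-11=54; pred: 12+11-6=17
Step 3: prey: 54+21-18=57; pred: 17+18-8=27
Step 4: prey: 57+22-30=49; pred: 27+30-13=44
Step 5: prey: 49+19-43=25; pred: 44+43-22=65
Step 6: prey: 25+10-32=3; pred: 65+32-32=65
Step 7: prey: 3+1-3=1; pred: 65+3-32=36

Answer: 1 36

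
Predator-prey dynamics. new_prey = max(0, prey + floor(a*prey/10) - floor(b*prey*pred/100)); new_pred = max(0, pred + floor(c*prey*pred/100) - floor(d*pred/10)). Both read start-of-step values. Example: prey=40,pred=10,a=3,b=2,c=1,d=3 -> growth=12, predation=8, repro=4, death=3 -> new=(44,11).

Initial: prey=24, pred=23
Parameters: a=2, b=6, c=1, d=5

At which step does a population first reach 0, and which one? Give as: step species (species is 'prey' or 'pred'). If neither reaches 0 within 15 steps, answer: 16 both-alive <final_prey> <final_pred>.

Step 1: prey: 24+4-33=0; pred: 23+5-11=17
First extinction: prey at step 1

Answer: 1 prey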